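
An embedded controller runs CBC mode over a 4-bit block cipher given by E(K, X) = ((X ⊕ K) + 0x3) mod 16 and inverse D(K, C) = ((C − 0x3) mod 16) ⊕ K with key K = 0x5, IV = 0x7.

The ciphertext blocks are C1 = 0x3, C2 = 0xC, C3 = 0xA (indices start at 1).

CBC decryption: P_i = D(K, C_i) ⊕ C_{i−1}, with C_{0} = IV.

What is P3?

P3: D(K, 0xA) = 0x2; 0x2 ⊕ 0xC = 0xE.

P3 = 0xE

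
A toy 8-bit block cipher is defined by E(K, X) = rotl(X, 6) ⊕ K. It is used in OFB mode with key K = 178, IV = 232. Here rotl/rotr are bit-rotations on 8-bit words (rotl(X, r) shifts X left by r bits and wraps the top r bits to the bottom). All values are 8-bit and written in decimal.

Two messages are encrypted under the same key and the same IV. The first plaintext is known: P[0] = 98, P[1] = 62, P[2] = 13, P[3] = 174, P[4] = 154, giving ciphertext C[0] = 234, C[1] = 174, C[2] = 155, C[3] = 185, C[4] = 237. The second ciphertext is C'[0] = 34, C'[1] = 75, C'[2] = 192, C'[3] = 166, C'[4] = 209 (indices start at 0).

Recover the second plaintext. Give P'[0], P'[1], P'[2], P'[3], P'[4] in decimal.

In OFB with a reused IV, both messages share the same keystream S_i, so C_i ⊕ C'_i = P_i ⊕ P'_i and thus P'_i = P_i ⊕ C_i ⊕ C'_i.
P'[0]: 98 ⊕ 234 ⊕ 34 = 170.
P'[1]: 62 ⊕ 174 ⊕ 75 = 219.
P'[2]: 13 ⊕ 155 ⊕ 192 = 86.
P'[3]: 174 ⊕ 185 ⊕ 166 = 177.
P'[4]: 154 ⊕ 237 ⊕ 209 = 166.

P'[0] = 170, P'[1] = 219, P'[2] = 86, P'[3] = 177, P'[4] = 166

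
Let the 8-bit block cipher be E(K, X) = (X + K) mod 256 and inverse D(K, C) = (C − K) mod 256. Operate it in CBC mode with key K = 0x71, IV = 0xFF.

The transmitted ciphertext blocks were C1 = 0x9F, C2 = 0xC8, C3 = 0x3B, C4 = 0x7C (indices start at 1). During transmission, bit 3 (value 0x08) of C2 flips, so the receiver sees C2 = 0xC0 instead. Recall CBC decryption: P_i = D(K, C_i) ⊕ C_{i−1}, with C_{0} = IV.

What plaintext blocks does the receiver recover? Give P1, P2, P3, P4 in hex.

P1 = 0xD1, P2 = 0xD0, P3 = 0x0A, P4 = 0x30

Only C2 changed, to 0xC0. In CBC, a change in C_i garbles P_i and flips the same bit in P_{i+1}. Decrypting the received ciphertext:
P1: D(K, 0x9F) = 0x2E; 0x2E ⊕ 0xFF = 0xD1.
P2: D(K, 0xC0) = 0x4F; 0x4F ⊕ 0x9F = 0xD0.
P3: D(K, 0x3B) = 0xCA; 0xCA ⊕ 0xC0 = 0x0A.
P4: D(K, 0x7C) = 0x0B; 0x0B ⊕ 0x3B = 0x30.
Blocks that differ from the original plaintext: P2, P3.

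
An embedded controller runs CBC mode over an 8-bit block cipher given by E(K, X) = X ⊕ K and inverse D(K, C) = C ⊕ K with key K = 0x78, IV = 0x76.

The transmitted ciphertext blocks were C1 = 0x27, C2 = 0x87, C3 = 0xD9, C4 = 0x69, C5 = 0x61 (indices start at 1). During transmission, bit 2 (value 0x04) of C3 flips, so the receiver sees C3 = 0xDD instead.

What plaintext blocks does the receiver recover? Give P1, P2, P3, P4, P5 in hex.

CBC decryption: P_i = D(K, C_i) ⊕ C_{i−1}, with C_{0} = IV.
Only C3 changed, to 0xDD. In CBC, a change in C_i garbles P_i and flips the same bit in P_{i+1}. Decrypting the received ciphertext:
P1: D(K, 0x27) = 0x5F; 0x5F ⊕ 0x76 = 0x29.
P2: D(K, 0x87) = 0xFF; 0xFF ⊕ 0x27 = 0xD8.
P3: D(K, 0xDD) = 0xA5; 0xA5 ⊕ 0x87 = 0x22.
P4: D(K, 0x69) = 0x11; 0x11 ⊕ 0xDD = 0xCC.
P5: D(K, 0x61) = 0x19; 0x19 ⊕ 0x69 = 0x70.
Blocks that differ from the original plaintext: P3, P4.

P1 = 0x29, P2 = 0xD8, P3 = 0x22, P4 = 0xCC, P5 = 0x70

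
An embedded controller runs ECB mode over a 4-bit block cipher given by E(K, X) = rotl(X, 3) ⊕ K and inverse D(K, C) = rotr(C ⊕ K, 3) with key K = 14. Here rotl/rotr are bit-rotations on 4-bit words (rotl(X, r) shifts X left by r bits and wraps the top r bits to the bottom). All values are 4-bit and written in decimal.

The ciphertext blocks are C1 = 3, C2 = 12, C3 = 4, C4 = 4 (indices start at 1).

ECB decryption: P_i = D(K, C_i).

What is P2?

P2 = 4

P2: D(K, 12) = 4.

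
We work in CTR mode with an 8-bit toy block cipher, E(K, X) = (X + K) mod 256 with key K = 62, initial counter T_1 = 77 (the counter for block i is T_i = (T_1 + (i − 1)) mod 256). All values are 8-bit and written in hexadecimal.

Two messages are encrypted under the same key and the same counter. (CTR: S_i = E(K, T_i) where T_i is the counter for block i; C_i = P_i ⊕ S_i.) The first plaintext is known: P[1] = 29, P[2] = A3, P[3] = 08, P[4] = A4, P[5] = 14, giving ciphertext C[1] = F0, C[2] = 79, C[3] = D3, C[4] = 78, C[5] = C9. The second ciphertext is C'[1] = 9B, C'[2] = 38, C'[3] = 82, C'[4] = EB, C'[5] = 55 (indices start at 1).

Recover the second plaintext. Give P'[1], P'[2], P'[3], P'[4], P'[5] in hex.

In CTR with a reused counter, both messages share the same keystream S_i, so C_i ⊕ C'_i = P_i ⊕ P'_i and thus P'_i = P_i ⊕ C_i ⊕ C'_i.
P'[1]: 29 ⊕ F0 ⊕ 9B = 42.
P'[2]: A3 ⊕ 79 ⊕ 38 = E2.
P'[3]: 08 ⊕ D3 ⊕ 82 = 59.
P'[4]: A4 ⊕ 78 ⊕ EB = 37.
P'[5]: 14 ⊕ C9 ⊕ 55 = 88.

P'[1] = 42, P'[2] = E2, P'[3] = 59, P'[4] = 37, P'[5] = 88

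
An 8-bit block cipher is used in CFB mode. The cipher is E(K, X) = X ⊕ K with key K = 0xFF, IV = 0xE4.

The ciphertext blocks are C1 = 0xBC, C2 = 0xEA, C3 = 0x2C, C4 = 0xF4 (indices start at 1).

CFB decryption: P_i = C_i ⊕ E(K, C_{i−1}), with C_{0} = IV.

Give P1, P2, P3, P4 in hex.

P1 = 0xA7, P2 = 0xA9, P3 = 0x39, P4 = 0x27

P1: E(K, 0xE4) = 0x1B; 0xBC ⊕ 0x1B = 0xA7.
P2: E(K, 0xBC) = 0x43; 0xEA ⊕ 0x43 = 0xA9.
P3: E(K, 0xEA) = 0x15; 0x2C ⊕ 0x15 = 0x39.
P4: E(K, 0x2C) = 0xD3; 0xF4 ⊕ 0xD3 = 0x27.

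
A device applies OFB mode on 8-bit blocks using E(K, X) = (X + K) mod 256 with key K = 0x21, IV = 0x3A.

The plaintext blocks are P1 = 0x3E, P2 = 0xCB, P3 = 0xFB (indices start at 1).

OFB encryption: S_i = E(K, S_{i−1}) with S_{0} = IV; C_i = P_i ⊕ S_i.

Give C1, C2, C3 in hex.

C1 = 0x65, C2 = 0xB7, C3 = 0x66

C1: S = E(K, 0x3A) = 0x5B; 0x3E ⊕ 0x5B = 0x65.
C2: S = E(K, 0x5B) = 0x7C; 0xCB ⊕ 0x7C = 0xB7.
C3: S = E(K, 0x7C) = 0x9D; 0xFB ⊕ 0x9D = 0x66.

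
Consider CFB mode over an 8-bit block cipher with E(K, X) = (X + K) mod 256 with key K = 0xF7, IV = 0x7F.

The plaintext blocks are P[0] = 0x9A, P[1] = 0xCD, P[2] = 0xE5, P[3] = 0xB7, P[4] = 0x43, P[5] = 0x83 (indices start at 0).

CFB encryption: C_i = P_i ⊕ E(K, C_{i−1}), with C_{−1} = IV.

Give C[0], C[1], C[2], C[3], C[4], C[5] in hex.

C[0] = 0xEC, C[1] = 0x2E, C[2] = 0xC0, C[3] = 0x00, C[4] = 0xB4, C[5] = 0x28

C[0]: E(K, 0x7F) = 0x76; 0x9A ⊕ 0x76 = 0xEC.
C[1]: E(K, 0xEC) = 0xE3; 0xCD ⊕ 0xE3 = 0x2E.
C[2]: E(K, 0x2E) = 0x25; 0xE5 ⊕ 0x25 = 0xC0.
C[3]: E(K, 0xC0) = 0xB7; 0xB7 ⊕ 0xB7 = 0x00.
C[4]: E(K, 0x00) = 0xF7; 0x43 ⊕ 0xF7 = 0xB4.
C[5]: E(K, 0xB4) = 0xAB; 0x83 ⊕ 0xAB = 0x28.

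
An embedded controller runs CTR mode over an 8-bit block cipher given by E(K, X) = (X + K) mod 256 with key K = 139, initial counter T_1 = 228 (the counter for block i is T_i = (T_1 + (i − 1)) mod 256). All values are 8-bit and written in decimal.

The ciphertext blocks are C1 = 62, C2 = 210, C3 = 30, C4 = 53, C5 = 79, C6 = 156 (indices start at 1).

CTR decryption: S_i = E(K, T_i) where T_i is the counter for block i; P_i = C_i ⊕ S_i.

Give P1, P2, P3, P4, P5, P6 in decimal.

P1: T = 228, S = E(K, T) = 111; 62 ⊕ 111 = 81.
P2: T = 229, S = E(K, T) = 112; 210 ⊕ 112 = 162.
P3: T = 230, S = E(K, T) = 113; 30 ⊕ 113 = 111.
P4: T = 231, S = E(K, T) = 114; 53 ⊕ 114 = 71.
P5: T = 232, S = E(K, T) = 115; 79 ⊕ 115 = 60.
P6: T = 233, S = E(K, T) = 116; 156 ⊕ 116 = 232.

P1 = 81, P2 = 162, P3 = 111, P4 = 71, P5 = 60, P6 = 232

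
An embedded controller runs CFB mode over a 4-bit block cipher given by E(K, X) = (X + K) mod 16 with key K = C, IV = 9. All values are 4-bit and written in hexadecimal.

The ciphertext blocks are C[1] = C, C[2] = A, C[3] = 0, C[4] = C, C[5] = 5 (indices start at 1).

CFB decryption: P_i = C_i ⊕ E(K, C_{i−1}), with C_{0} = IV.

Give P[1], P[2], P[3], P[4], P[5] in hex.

P[1] = 9, P[2] = 2, P[3] = 6, P[4] = 0, P[5] = D

P[1]: E(K, 9) = 5; C ⊕ 5 = 9.
P[2]: E(K, C) = 8; A ⊕ 8 = 2.
P[3]: E(K, A) = 6; 0 ⊕ 6 = 6.
P[4]: E(K, 0) = C; C ⊕ C = 0.
P[5]: E(K, C) = 8; 5 ⊕ 8 = D.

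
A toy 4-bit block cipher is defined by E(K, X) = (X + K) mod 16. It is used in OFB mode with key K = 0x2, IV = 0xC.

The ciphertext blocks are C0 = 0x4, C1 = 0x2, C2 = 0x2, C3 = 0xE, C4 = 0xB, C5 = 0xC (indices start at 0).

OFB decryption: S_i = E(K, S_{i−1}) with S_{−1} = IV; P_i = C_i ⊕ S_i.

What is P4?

P4 = 0xD

P0: S = E(K, 0xC) = 0xE; 0x4 ⊕ 0xE = 0xA.
P1: S = E(K, 0xE) = 0x0; 0x2 ⊕ 0x0 = 0x2.
P2: S = E(K, 0x0) = 0x2; 0x2 ⊕ 0x2 = 0x0.
P3: S = E(K, 0x2) = 0x4; 0xE ⊕ 0x4 = 0xA.
P4: S = E(K, 0x4) = 0x6; 0xB ⊕ 0x6 = 0xD.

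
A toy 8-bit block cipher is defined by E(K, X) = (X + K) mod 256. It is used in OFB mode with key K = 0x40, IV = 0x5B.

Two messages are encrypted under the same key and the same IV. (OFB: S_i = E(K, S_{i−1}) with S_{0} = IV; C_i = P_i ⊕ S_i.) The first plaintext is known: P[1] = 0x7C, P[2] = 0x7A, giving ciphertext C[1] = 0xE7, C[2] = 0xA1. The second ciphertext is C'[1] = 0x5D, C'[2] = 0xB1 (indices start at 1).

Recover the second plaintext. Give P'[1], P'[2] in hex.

P'[1] = 0xC6, P'[2] = 0x6A

In OFB with a reused IV, both messages share the same keystream S_i, so C_i ⊕ C'_i = P_i ⊕ P'_i and thus P'_i = P_i ⊕ C_i ⊕ C'_i.
P'[1]: 0x7C ⊕ 0xE7 ⊕ 0x5D = 0xC6.
P'[2]: 0x7A ⊕ 0xA1 ⊕ 0xB1 = 0x6A.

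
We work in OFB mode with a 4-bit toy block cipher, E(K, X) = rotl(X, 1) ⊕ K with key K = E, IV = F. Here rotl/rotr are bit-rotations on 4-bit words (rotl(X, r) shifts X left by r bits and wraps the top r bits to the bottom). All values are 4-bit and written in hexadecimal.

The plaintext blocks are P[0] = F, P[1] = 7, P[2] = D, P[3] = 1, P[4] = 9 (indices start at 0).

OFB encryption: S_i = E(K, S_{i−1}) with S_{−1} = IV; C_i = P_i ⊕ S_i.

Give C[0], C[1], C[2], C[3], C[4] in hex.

C[0]: S = E(K, F) = 1; F ⊕ 1 = E.
C[1]: S = E(K, 1) = C; 7 ⊕ C = B.
C[2]: S = E(K, C) = 7; D ⊕ 7 = A.
C[3]: S = E(K, 7) = 0; 1 ⊕ 0 = 1.
C[4]: S = E(K, 0) = E; 9 ⊕ E = 7.

C[0] = E, C[1] = B, C[2] = A, C[3] = 1, C[4] = 7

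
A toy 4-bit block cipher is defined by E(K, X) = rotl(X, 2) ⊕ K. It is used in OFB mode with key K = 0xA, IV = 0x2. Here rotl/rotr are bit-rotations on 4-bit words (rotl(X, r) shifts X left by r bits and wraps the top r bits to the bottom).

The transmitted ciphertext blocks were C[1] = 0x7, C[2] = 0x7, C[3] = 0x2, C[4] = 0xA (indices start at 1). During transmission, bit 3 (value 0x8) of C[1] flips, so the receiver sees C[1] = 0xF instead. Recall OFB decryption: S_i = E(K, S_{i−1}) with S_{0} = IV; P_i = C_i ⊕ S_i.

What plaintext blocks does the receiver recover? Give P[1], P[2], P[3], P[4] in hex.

P[1] = 0xD, P[2] = 0x5, P[3] = 0x0, P[4] = 0x8

Only C[1] changed, to 0xF. In OFB, a change in C_i flips the same bit in P_i only; the keystream is unaffected. Decrypting the received ciphertext:
P[1]: S = E(K, 0x2) = 0x2; 0xF ⊕ 0x2 = 0xD.
P[2]: S = E(K, 0x2) = 0x2; 0x7 ⊕ 0x2 = 0x5.
P[3]: S = E(K, 0x2) = 0x2; 0x2 ⊕ 0x2 = 0x0.
P[4]: S = E(K, 0x2) = 0x2; 0xA ⊕ 0x2 = 0x8.
Blocks that differ from the original plaintext: P[1].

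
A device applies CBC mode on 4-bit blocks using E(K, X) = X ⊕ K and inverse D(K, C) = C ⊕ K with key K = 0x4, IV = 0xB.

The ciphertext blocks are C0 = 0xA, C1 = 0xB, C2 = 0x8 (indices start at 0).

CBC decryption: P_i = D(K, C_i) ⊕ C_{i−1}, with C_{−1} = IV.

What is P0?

P0: D(K, 0xA) = 0xE; 0xE ⊕ 0xB = 0x5.

P0 = 0x5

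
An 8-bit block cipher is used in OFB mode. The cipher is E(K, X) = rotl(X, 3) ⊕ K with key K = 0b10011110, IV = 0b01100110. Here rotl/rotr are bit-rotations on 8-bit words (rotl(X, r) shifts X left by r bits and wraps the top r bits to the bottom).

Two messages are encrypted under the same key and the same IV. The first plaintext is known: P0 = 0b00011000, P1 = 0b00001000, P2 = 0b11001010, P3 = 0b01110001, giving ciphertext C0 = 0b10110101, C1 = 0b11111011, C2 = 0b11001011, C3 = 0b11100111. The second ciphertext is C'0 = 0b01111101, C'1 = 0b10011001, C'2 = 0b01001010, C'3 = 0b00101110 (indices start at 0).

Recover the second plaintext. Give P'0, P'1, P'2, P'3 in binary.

P'0 = 0b11010000, P'1 = 0b01101010, P'2 = 0b01001011, P'3 = 0b10111000

In OFB with a reused IV, both messages share the same keystream S_i, so C_i ⊕ C'_i = P_i ⊕ P'_i and thus P'_i = P_i ⊕ C_i ⊕ C'_i.
P'0: 0b00011000 ⊕ 0b10110101 ⊕ 0b01111101 = 0b11010000.
P'1: 0b00001000 ⊕ 0b11111011 ⊕ 0b10011001 = 0b01101010.
P'2: 0b11001010 ⊕ 0b11001011 ⊕ 0b01001010 = 0b01001011.
P'3: 0b01110001 ⊕ 0b11100111 ⊕ 0b00101110 = 0b10111000.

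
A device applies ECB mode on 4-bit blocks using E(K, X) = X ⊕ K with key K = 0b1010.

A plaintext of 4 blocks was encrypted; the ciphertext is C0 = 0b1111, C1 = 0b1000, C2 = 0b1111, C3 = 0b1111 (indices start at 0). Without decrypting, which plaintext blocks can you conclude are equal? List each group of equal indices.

P0 = P2 = P3

ECB encrypts each block independently with the same key, so equal ciphertext blocks imply equal plaintext blocks.
C0 = C2 = C3 = 0b1111, so P0 = P2 = P3.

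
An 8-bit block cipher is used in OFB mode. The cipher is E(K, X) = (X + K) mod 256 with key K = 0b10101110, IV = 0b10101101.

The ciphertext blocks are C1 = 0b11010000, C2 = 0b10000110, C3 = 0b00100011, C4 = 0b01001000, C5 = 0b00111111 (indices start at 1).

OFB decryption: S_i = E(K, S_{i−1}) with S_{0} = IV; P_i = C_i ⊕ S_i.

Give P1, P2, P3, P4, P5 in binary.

P1: S = E(K, 0b10101101) = 0b01011011; 0b11010000 ⊕ 0b01011011 = 0b10001011.
P2: S = E(K, 0b01011011) = 0b00001001; 0b10000110 ⊕ 0b00001001 = 0b10001111.
P3: S = E(K, 0b00001001) = 0b10110111; 0b00100011 ⊕ 0b10110111 = 0b10010100.
P4: S = E(K, 0b10110111) = 0b01100101; 0b01001000 ⊕ 0b01100101 = 0b00101101.
P5: S = E(K, 0b01100101) = 0b00010011; 0b00111111 ⊕ 0b00010011 = 0b00101100.

P1 = 0b10001011, P2 = 0b10001111, P3 = 0b10010100, P4 = 0b00101101, P5 = 0b00101100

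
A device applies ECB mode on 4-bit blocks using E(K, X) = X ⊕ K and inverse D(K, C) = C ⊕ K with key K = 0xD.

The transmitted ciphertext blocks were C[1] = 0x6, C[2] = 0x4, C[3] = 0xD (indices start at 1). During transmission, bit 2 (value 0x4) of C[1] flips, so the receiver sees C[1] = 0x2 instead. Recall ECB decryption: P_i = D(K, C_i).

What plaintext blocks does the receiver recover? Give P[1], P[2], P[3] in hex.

P[1] = 0xF, P[2] = 0x9, P[3] = 0x0

Only C[1] changed, to 0x2. In ECB, a change in C_i affects only P_i. Decrypting the received ciphertext:
P[1]: D(K, 0x2) = 0xF.
P[2]: D(K, 0x4) = 0x9.
P[3]: D(K, 0xD) = 0x0.
Blocks that differ from the original plaintext: P[1].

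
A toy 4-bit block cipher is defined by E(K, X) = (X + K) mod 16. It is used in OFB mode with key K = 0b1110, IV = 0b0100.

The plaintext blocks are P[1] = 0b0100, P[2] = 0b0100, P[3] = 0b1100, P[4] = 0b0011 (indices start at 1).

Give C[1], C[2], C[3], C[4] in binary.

OFB encryption: S_i = E(K, S_{i−1}) with S_{0} = IV; C_i = P_i ⊕ S_i.
C[1]: S = E(K, 0b0100) = 0b0010; 0b0100 ⊕ 0b0010 = 0b0110.
C[2]: S = E(K, 0b0010) = 0b0000; 0b0100 ⊕ 0b0000 = 0b0100.
C[3]: S = E(K, 0b0000) = 0b1110; 0b1100 ⊕ 0b1110 = 0b0010.
C[4]: S = E(K, 0b1110) = 0b1100; 0b0011 ⊕ 0b1100 = 0b1111.

C[1] = 0b0110, C[2] = 0b0100, C[3] = 0b0010, C[4] = 0b1111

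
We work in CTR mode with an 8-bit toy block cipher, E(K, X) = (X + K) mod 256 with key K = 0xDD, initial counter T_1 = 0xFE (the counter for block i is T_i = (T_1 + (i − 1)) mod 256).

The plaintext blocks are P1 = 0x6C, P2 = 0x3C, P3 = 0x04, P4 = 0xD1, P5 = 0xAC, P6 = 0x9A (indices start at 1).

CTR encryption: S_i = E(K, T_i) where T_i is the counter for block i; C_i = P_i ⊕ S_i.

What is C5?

C1: T = 0xFE, S = E(K, T) = 0xDB; 0x6C ⊕ 0xDB = 0xB7.
C2: T = 0xFF, S = E(K, T) = 0xDC; 0x3C ⊕ 0xDC = 0xE0.
C3: T = 0x00, S = E(K, T) = 0xDD; 0x04 ⊕ 0xDD = 0xD9.
C4: T = 0x01, S = E(K, T) = 0xDE; 0xD1 ⊕ 0xDE = 0x0F.
C5: T = 0x02, S = E(K, T) = 0xDF; 0xAC ⊕ 0xDF = 0x73.

C5 = 0x73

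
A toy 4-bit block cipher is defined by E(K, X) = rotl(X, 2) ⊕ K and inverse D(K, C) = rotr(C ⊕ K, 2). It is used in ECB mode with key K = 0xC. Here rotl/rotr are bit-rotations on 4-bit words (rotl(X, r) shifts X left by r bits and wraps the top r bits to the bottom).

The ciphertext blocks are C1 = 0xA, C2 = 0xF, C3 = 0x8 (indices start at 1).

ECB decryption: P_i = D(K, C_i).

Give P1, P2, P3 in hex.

P1 = 0x9, P2 = 0xC, P3 = 0x1

P1: D(K, 0xA) = 0x9.
P2: D(K, 0xF) = 0xC.
P3: D(K, 0x8) = 0x1.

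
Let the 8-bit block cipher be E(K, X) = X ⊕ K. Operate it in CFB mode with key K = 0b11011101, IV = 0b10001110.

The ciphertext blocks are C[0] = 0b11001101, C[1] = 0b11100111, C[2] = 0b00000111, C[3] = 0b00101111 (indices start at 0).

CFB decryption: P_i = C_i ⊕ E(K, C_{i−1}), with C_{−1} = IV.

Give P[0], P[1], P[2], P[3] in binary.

P[0]: E(K, 0b10001110) = 0b01010011; 0b11001101 ⊕ 0b01010011 = 0b10011110.
P[1]: E(K, 0b11001101) = 0b00010000; 0b11100111 ⊕ 0b00010000 = 0b11110111.
P[2]: E(K, 0b11100111) = 0b00111010; 0b00000111 ⊕ 0b00111010 = 0b00111101.
P[3]: E(K, 0b00000111) = 0b11011010; 0b00101111 ⊕ 0b11011010 = 0b11110101.

P[0] = 0b10011110, P[1] = 0b11110111, P[2] = 0b00111101, P[3] = 0b11110101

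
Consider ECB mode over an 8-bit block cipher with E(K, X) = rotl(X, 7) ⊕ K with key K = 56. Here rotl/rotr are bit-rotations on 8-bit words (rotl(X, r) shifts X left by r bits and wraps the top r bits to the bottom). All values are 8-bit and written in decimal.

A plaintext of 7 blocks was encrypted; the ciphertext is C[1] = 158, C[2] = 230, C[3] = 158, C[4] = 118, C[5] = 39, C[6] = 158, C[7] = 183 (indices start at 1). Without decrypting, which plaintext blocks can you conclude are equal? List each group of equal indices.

P[1] = P[3] = P[6]

ECB encrypts each block independently with the same key, so equal ciphertext blocks imply equal plaintext blocks.
C[1] = C[3] = C[6] = 158, so P[1] = P[3] = P[6].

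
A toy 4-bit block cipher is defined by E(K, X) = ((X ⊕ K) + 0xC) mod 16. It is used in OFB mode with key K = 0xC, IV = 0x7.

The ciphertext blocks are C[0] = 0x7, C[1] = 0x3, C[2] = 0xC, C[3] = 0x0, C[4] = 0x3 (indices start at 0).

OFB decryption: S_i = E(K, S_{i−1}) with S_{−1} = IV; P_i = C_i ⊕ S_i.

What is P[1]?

P[1] = 0x4

P[0]: S = E(K, 0x7) = 0x7; 0x7 ⊕ 0x7 = 0x0.
P[1]: S = E(K, 0x7) = 0x7; 0x3 ⊕ 0x7 = 0x4.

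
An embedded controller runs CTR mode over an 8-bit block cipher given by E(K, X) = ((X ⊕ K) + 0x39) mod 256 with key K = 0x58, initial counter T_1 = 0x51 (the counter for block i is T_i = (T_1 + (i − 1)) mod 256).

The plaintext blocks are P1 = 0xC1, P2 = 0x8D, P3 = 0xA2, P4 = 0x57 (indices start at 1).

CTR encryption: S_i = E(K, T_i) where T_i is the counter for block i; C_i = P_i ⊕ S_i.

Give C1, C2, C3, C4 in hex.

C1: T = 0x51, S = E(K, T) = 0x42; 0xC1 ⊕ 0x42 = 0x83.
C2: T = 0x52, S = E(K, T) = 0x43; 0x8D ⊕ 0x43 = 0xCE.
C3: T = 0x53, S = E(K, T) = 0x44; 0xA2 ⊕ 0x44 = 0xE6.
C4: T = 0x54, S = E(K, T) = 0x45; 0x57 ⊕ 0x45 = 0x12.

C1 = 0x83, C2 = 0xCE, C3 = 0xE6, C4 = 0x12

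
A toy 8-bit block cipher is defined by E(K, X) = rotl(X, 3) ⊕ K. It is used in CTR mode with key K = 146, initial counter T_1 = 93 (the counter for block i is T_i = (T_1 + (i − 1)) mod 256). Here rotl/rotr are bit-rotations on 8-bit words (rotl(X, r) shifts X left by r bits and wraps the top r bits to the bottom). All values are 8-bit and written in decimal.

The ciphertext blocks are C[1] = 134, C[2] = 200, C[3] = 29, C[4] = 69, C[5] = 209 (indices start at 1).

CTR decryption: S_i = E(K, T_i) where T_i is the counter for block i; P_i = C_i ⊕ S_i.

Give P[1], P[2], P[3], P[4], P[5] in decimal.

P[1] = 254, P[2] = 168, P[3] = 117, P[4] = 212, P[5] = 72

P[1]: T = 93, S = E(K, T) = 120; 134 ⊕ 120 = 254.
P[2]: T = 94, S = E(K, T) = 96; 200 ⊕ 96 = 168.
P[3]: T = 95, S = E(K, T) = 104; 29 ⊕ 104 = 117.
P[4]: T = 96, S = E(K, T) = 145; 69 ⊕ 145 = 212.
P[5]: T = 97, S = E(K, T) = 153; 209 ⊕ 153 = 72.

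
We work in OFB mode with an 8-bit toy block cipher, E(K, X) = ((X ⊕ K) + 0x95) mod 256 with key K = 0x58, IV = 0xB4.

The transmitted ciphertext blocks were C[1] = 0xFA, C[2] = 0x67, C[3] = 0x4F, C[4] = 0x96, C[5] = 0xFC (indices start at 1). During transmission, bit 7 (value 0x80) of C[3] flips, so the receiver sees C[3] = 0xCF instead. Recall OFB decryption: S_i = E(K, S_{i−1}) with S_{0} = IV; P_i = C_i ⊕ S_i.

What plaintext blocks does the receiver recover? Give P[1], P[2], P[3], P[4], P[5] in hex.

P[1] = 0x7B, P[2] = 0x09, P[3] = 0x04, P[4] = 0xBE, P[5] = 0xF9

Only C[3] changed, to 0xCF. In OFB, a change in C_i flips the same bit in P_i only; the keystream is unaffected. Decrypting the received ciphertext:
P[1]: S = E(K, 0xB4) = 0x81; 0xFA ⊕ 0x81 = 0x7B.
P[2]: S = E(K, 0x81) = 0x6E; 0x67 ⊕ 0x6E = 0x09.
P[3]: S = E(K, 0x6E) = 0xCB; 0xCF ⊕ 0xCB = 0x04.
P[4]: S = E(K, 0xCB) = 0x28; 0x96 ⊕ 0x28 = 0xBE.
P[5]: S = E(K, 0x28) = 0x05; 0xFC ⊕ 0x05 = 0xF9.
Blocks that differ from the original plaintext: P[3].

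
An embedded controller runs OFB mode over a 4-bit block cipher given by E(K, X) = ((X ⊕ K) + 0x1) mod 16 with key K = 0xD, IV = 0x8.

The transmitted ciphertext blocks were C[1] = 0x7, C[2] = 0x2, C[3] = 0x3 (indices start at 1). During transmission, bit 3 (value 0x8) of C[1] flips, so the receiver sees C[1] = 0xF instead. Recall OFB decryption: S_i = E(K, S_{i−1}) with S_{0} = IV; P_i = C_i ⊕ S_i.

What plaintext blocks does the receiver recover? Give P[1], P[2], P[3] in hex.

Only C[1] changed, to 0xF. In OFB, a change in C_i flips the same bit in P_i only; the keystream is unaffected. Decrypting the received ciphertext:
P[1]: S = E(K, 0x8) = 0x6; 0xF ⊕ 0x6 = 0x9.
P[2]: S = E(K, 0x6) = 0xC; 0x2 ⊕ 0xC = 0xE.
P[3]: S = E(K, 0xC) = 0x2; 0x3 ⊕ 0x2 = 0x1.
Blocks that differ from the original plaintext: P[1].

P[1] = 0x9, P[2] = 0xE, P[3] = 0x1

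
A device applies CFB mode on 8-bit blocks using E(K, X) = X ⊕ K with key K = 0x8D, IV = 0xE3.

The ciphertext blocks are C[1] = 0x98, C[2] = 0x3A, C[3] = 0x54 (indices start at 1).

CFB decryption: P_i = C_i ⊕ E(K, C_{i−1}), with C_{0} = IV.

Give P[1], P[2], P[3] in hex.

P[1] = 0xF6, P[2] = 0x2F, P[3] = 0xE3

P[1]: E(K, 0xE3) = 0x6E; 0x98 ⊕ 0x6E = 0xF6.
P[2]: E(K, 0x98) = 0x15; 0x3A ⊕ 0x15 = 0x2F.
P[3]: E(K, 0x3A) = 0xB7; 0x54 ⊕ 0xB7 = 0xE3.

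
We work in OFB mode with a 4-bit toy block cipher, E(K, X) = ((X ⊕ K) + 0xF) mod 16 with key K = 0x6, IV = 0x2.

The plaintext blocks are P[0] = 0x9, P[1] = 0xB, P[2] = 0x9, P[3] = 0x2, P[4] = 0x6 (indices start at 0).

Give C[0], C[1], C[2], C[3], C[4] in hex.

C[0] = 0xA, C[1] = 0xF, C[2] = 0x8, C[3] = 0x4, C[4] = 0x9

OFB encryption: S_i = E(K, S_{i−1}) with S_{−1} = IV; C_i = P_i ⊕ S_i.
C[0]: S = E(K, 0x2) = 0x3; 0x9 ⊕ 0x3 = 0xA.
C[1]: S = E(K, 0x3) = 0x4; 0xB ⊕ 0x4 = 0xF.
C[2]: S = E(K, 0x4) = 0x1; 0x9 ⊕ 0x1 = 0x8.
C[3]: S = E(K, 0x1) = 0x6; 0x2 ⊕ 0x6 = 0x4.
C[4]: S = E(K, 0x6) = 0xF; 0x6 ⊕ 0xF = 0x9.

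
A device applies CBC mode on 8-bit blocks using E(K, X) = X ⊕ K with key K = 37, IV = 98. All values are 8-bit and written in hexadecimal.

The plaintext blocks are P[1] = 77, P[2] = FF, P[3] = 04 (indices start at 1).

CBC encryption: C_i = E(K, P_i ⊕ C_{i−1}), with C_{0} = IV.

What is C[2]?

C[2] = 10

C[1]: P[1] ⊕ 98 = EF; E(K, EF) = D8.
C[2]: P[2] ⊕ D8 = 27; E(K, 27) = 10.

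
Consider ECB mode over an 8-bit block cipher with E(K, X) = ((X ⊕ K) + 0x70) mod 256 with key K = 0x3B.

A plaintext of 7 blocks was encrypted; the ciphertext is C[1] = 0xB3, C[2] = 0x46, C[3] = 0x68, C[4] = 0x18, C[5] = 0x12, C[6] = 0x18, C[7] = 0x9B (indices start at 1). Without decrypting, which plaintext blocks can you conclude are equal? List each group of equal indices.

P[4] = P[6]

ECB encrypts each block independently with the same key, so equal ciphertext blocks imply equal plaintext blocks.
C[4] = C[6] = 0x18, so P[4] = P[6].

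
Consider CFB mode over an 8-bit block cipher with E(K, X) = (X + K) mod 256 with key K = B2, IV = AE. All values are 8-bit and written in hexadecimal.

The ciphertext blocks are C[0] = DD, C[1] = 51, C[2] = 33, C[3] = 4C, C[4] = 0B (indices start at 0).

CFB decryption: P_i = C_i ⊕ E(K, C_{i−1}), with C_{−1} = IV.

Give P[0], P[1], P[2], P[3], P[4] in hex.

P[0]: E(K, AE) = 60; DD ⊕ 60 = BD.
P[1]: E(K, DD) = 8F; 51 ⊕ 8F = DE.
P[2]: E(K, 51) = 03; 33 ⊕ 03 = 30.
P[3]: E(K, 33) = E5; 4C ⊕ E5 = A9.
P[4]: E(K, 4C) = FE; 0B ⊕ FE = F5.

P[0] = BD, P[1] = DE, P[2] = 30, P[3] = A9, P[4] = F5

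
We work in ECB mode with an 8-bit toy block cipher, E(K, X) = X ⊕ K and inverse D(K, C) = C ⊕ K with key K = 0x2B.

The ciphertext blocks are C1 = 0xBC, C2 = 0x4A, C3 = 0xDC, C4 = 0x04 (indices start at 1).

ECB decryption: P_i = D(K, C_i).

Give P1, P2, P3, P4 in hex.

P1 = 0x97, P2 = 0x61, P3 = 0xF7, P4 = 0x2F

P1: D(K, 0xBC) = 0x97.
P2: D(K, 0x4A) = 0x61.
P3: D(K, 0xDC) = 0xF7.
P4: D(K, 0x04) = 0x2F.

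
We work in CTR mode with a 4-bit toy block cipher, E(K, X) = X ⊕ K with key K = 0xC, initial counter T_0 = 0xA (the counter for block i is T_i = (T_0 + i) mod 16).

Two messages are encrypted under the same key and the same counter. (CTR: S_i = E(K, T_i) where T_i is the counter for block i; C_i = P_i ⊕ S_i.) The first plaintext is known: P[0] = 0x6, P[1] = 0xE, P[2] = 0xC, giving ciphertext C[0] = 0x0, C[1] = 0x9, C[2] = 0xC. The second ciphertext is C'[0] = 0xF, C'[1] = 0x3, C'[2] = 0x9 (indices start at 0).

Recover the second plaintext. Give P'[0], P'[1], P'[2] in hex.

P'[0] = 0x9, P'[1] = 0x4, P'[2] = 0x9

In CTR with a reused counter, both messages share the same keystream S_i, so C_i ⊕ C'_i = P_i ⊕ P'_i and thus P'_i = P_i ⊕ C_i ⊕ C'_i.
P'[0]: 0x6 ⊕ 0x0 ⊕ 0xF = 0x9.
P'[1]: 0xE ⊕ 0x9 ⊕ 0x3 = 0x4.
P'[2]: 0xC ⊕ 0xC ⊕ 0x9 = 0x9.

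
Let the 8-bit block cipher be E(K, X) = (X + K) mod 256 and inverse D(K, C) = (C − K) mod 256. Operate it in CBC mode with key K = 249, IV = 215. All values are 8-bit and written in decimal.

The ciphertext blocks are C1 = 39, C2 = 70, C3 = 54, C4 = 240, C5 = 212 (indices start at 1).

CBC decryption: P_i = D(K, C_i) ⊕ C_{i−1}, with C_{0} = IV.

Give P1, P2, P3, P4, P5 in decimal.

P1 = 249, P2 = 106, P3 = 123, P4 = 193, P5 = 43

P1: D(K, 39) = 46; 46 ⊕ 215 = 249.
P2: D(K, 70) = 77; 77 ⊕ 39 = 106.
P3: D(K, 54) = 61; 61 ⊕ 70 = 123.
P4: D(K, 240) = 247; 247 ⊕ 54 = 193.
P5: D(K, 212) = 219; 219 ⊕ 240 = 43.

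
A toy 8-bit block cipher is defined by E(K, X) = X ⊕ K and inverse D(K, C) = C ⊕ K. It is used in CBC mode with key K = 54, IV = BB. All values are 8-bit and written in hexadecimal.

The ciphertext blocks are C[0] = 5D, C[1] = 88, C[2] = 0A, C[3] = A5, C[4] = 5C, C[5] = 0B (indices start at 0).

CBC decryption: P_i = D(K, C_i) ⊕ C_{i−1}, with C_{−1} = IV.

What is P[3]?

P[3]: D(K, A5) = F1; F1 ⊕ 0A = FB.

P[3] = FB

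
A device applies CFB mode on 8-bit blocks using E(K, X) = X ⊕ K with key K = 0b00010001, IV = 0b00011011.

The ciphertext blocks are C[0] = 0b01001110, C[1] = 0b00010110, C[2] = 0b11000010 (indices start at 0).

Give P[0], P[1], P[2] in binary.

P[0] = 0b01000100, P[1] = 0b01001001, P[2] = 0b11000101

CFB decryption: P_i = C_i ⊕ E(K, C_{i−1}), with C_{−1} = IV.
P[0]: E(K, 0b00011011) = 0b00001010; 0b01001110 ⊕ 0b00001010 = 0b01000100.
P[1]: E(K, 0b01001110) = 0b01011111; 0b00010110 ⊕ 0b01011111 = 0b01001001.
P[2]: E(K, 0b00010110) = 0b00000111; 0b11000010 ⊕ 0b00000111 = 0b11000101.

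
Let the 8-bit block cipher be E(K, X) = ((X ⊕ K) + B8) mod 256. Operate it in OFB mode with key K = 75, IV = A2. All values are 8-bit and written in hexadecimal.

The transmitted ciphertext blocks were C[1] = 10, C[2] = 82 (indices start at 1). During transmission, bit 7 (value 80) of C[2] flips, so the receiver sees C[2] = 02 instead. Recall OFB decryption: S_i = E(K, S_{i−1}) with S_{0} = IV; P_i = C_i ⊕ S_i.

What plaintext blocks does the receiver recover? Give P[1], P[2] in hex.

P[1] = 9F, P[2] = B0

Only C[2] changed, to 02. In OFB, a change in C_i flips the same bit in P_i only; the keystream is unaffected. Decrypting the received ciphertext:
P[1]: S = E(K, A2) = 8F; 10 ⊕ 8F = 9F.
P[2]: S = E(K, 8F) = B2; 02 ⊕ B2 = B0.
Blocks that differ from the original plaintext: P[2].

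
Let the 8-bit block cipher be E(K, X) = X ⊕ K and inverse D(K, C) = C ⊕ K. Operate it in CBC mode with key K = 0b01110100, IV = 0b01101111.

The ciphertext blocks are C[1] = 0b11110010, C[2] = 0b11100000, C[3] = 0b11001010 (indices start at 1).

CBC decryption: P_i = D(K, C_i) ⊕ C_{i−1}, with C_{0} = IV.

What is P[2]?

P[2] = 0b01100110

P[2]: D(K, 0b11100000) = 0b10010100; 0b10010100 ⊕ 0b11110010 = 0b01100110.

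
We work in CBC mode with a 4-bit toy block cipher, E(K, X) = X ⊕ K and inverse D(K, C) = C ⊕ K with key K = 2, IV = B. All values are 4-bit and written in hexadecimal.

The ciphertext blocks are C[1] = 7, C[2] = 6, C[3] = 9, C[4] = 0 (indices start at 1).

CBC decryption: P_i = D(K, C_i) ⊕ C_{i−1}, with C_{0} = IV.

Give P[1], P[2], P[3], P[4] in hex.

P[1]: D(K, 7) = 5; 5 ⊕ B = E.
P[2]: D(K, 6) = 4; 4 ⊕ 7 = 3.
P[3]: D(K, 9) = B; B ⊕ 6 = D.
P[4]: D(K, 0) = 2; 2 ⊕ 9 = B.

P[1] = E, P[2] = 3, P[3] = D, P[4] = B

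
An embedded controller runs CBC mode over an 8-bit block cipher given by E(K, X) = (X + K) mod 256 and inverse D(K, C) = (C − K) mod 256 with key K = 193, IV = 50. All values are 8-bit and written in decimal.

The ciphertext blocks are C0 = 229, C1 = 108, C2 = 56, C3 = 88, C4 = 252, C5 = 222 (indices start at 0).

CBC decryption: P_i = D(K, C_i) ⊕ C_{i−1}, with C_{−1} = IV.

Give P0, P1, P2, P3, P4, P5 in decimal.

P0 = 22, P1 = 78, P2 = 27, P3 = 175, P4 = 99, P5 = 225

P0: D(K, 229) = 36; 36 ⊕ 50 = 22.
P1: D(K, 108) = 171; 171 ⊕ 229 = 78.
P2: D(K, 56) = 119; 119 ⊕ 108 = 27.
P3: D(K, 88) = 151; 151 ⊕ 56 = 175.
P4: D(K, 252) = 59; 59 ⊕ 88 = 99.
P5: D(K, 222) = 29; 29 ⊕ 252 = 225.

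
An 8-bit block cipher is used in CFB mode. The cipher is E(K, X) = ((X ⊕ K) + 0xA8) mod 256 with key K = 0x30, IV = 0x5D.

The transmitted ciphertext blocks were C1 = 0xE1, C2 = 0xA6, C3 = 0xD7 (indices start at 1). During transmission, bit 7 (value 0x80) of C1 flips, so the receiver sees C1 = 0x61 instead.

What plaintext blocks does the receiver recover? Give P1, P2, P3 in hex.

CFB decryption: P_i = C_i ⊕ E(K, C_{i−1}), with C_{0} = IV.
Only C1 changed, to 0x61. In CFB, a change in C_i flips the same bit in P_i and garbles P_{i+1}. Decrypting the received ciphertext:
P1: E(K, 0x5D) = 0x15; 0x61 ⊕ 0x15 = 0x74.
P2: E(K, 0x61) = 0xF9; 0xA6 ⊕ 0xF9 = 0x5F.
P3: E(K, 0xA6) = 0x3E; 0xD7 ⊕ 0x3E = 0xE9.
Blocks that differ from the original plaintext: P1, P2.

P1 = 0x74, P2 = 0x5F, P3 = 0xE9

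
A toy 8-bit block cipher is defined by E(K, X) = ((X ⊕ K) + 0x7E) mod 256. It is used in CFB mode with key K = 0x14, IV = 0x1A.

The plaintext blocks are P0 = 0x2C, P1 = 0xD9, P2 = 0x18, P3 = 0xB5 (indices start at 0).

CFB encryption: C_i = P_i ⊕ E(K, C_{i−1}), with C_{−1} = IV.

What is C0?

C0 = 0xA0

C0: E(K, 0x1A) = 0x8C; 0x2C ⊕ 0x8C = 0xA0.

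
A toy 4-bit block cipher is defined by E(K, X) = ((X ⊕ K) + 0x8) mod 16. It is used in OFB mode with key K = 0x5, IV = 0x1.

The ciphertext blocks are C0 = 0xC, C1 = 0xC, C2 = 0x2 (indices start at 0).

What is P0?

P0 = 0x0

OFB decryption: S_i = E(K, S_{i−1}) with S_{−1} = IV; P_i = C_i ⊕ S_i.
P0: S = E(K, 0x1) = 0xC; 0xC ⊕ 0xC = 0x0.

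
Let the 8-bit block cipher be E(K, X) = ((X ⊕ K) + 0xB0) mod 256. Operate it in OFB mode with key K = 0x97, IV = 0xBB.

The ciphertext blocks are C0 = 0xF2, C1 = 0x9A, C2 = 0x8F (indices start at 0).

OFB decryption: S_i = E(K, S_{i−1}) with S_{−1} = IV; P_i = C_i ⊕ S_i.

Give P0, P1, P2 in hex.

P0: S = E(K, 0xBB) = 0xDC; 0xF2 ⊕ 0xDC = 0x2E.
P1: S = E(K, 0xDC) = 0xFB; 0x9A ⊕ 0xFB = 0x61.
P2: S = E(K, 0xFB) = 0x1C; 0x8F ⊕ 0x1C = 0x93.

P0 = 0x2E, P1 = 0x61, P2 = 0x93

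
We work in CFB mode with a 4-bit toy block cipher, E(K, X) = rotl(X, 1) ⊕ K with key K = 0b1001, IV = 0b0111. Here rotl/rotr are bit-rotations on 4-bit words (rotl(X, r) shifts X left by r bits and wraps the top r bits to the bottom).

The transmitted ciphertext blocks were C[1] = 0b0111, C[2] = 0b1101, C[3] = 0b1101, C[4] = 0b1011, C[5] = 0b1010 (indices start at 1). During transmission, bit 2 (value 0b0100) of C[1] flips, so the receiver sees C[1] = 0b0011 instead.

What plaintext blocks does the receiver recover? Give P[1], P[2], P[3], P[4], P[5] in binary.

CFB decryption: P_i = C_i ⊕ E(K, C_{i−1}), with C_{0} = IV.
Only C[1] changed, to 0b0011. In CFB, a change in C_i flips the same bit in P_i and garbles P_{i+1}. Decrypting the received ciphertext:
P[1]: E(K, 0b0111) = 0b0111; 0b0011 ⊕ 0b0111 = 0b0100.
P[2]: E(K, 0b0011) = 0b1111; 0b1101 ⊕ 0b1111 = 0b0010.
P[3]: E(K, 0b1101) = 0b0010; 0b1101 ⊕ 0b0010 = 0b1111.
P[4]: E(K, 0b1101) = 0b0010; 0b1011 ⊕ 0b0010 = 0b1001.
P[5]: E(K, 0b1011) = 0b1110; 0b1010 ⊕ 0b1110 = 0b0100.
Blocks that differ from the original plaintext: P[1], P[2].

P[1] = 0b0100, P[2] = 0b0010, P[3] = 0b1111, P[4] = 0b1001, P[5] = 0b0100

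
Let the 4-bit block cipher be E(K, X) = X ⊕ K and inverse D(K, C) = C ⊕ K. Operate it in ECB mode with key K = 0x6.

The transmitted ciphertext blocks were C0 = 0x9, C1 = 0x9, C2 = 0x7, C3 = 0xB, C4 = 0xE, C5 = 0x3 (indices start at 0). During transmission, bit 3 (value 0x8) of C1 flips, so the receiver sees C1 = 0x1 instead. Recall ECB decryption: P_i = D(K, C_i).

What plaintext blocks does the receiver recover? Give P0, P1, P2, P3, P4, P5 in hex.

P0 = 0xF, P1 = 0x7, P2 = 0x1, P3 = 0xD, P4 = 0x8, P5 = 0x5

Only C1 changed, to 0x1. In ECB, a change in C_i affects only P_i. Decrypting the received ciphertext:
P0: D(K, 0x9) = 0xF.
P1: D(K, 0x1) = 0x7.
P2: D(K, 0x7) = 0x1.
P3: D(K, 0xB) = 0xD.
P4: D(K, 0xE) = 0x8.
P5: D(K, 0x3) = 0x5.
Blocks that differ from the original plaintext: P1.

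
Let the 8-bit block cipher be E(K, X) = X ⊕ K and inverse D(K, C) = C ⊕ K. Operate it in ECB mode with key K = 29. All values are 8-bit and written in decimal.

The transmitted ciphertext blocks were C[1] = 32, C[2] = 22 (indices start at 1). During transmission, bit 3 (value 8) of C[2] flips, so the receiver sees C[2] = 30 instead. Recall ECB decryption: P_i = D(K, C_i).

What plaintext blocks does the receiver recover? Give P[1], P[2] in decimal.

P[1] = 61, P[2] = 3

Only C[2] changed, to 30. In ECB, a change in C_i affects only P_i. Decrypting the received ciphertext:
P[1]: D(K, 32) = 61.
P[2]: D(K, 30) = 3.
Blocks that differ from the original plaintext: P[2].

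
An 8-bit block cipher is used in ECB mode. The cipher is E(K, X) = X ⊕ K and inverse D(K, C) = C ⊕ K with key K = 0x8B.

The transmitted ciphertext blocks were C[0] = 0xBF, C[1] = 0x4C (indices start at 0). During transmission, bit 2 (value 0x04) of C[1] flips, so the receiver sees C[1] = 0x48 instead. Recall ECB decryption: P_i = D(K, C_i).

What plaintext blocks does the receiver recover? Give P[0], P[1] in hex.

Only C[1] changed, to 0x48. In ECB, a change in C_i affects only P_i. Decrypting the received ciphertext:
P[0]: D(K, 0xBF) = 0x34.
P[1]: D(K, 0x48) = 0xC3.
Blocks that differ from the original plaintext: P[1].

P[0] = 0x34, P[1] = 0xC3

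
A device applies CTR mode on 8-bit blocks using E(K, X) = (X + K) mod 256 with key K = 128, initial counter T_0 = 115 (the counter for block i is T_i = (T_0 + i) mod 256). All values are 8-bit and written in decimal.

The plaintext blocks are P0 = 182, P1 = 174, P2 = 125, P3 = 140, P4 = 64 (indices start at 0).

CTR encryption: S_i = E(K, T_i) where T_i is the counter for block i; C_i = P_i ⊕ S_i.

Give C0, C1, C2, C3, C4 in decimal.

C0 = 69, C1 = 90, C2 = 136, C3 = 122, C4 = 183

C0: T = 115, S = E(K, T) = 243; 182 ⊕ 243 = 69.
C1: T = 116, S = E(K, T) = 244; 174 ⊕ 244 = 90.
C2: T = 117, S = E(K, T) = 245; 125 ⊕ 245 = 136.
C3: T = 118, S = E(K, T) = 246; 140 ⊕ 246 = 122.
C4: T = 119, S = E(K, T) = 247; 64 ⊕ 247 = 183.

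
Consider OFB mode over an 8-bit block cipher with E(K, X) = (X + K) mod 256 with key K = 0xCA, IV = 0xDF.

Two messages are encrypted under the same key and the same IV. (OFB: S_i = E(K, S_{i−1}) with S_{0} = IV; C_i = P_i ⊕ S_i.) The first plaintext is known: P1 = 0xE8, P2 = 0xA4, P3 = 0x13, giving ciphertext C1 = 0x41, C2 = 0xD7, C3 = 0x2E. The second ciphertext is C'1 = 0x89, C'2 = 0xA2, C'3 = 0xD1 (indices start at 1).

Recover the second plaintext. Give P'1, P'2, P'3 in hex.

In OFB with a reused IV, both messages share the same keystream S_i, so C_i ⊕ C'_i = P_i ⊕ P'_i and thus P'_i = P_i ⊕ C_i ⊕ C'_i.
P'1: 0xE8 ⊕ 0x41 ⊕ 0x89 = 0x20.
P'2: 0xA4 ⊕ 0xD7 ⊕ 0xA2 = 0xD1.
P'3: 0x13 ⊕ 0x2E ⊕ 0xD1 = 0xEC.

P'1 = 0x20, P'2 = 0xD1, P'3 = 0xEC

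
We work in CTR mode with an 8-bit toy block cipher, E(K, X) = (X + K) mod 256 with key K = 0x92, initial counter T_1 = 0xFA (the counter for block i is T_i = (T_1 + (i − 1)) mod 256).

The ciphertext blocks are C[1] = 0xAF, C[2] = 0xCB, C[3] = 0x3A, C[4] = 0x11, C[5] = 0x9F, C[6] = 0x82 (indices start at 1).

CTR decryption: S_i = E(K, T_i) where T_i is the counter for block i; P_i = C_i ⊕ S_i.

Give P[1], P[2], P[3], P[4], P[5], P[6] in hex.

P[1] = 0x23, P[2] = 0x46, P[3] = 0xB4, P[4] = 0x9E, P[5] = 0x0F, P[6] = 0x13

P[1]: T = 0xFA, S = E(K, T) = 0x8C; 0xAF ⊕ 0x8C = 0x23.
P[2]: T = 0xFB, S = E(K, T) = 0x8D; 0xCB ⊕ 0x8D = 0x46.
P[3]: T = 0xFC, S = E(K, T) = 0x8E; 0x3A ⊕ 0x8E = 0xB4.
P[4]: T = 0xFD, S = E(K, T) = 0x8F; 0x11 ⊕ 0x8F = 0x9E.
P[5]: T = 0xFE, S = E(K, T) = 0x90; 0x9F ⊕ 0x90 = 0x0F.
P[6]: T = 0xFF, S = E(K, T) = 0x91; 0x82 ⊕ 0x91 = 0x13.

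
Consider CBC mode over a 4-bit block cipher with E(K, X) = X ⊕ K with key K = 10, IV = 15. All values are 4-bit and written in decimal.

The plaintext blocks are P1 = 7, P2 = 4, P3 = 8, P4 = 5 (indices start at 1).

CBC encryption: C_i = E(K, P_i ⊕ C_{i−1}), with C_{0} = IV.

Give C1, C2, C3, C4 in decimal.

C1 = 2, C2 = 12, C3 = 14, C4 = 1

C1: P1 ⊕ 15 = 8; E(K, 8) = 2.
C2: P2 ⊕ 2 = 6; E(K, 6) = 12.
C3: P3 ⊕ 12 = 4; E(K, 4) = 14.
C4: P4 ⊕ 14 = 11; E(K, 11) = 1.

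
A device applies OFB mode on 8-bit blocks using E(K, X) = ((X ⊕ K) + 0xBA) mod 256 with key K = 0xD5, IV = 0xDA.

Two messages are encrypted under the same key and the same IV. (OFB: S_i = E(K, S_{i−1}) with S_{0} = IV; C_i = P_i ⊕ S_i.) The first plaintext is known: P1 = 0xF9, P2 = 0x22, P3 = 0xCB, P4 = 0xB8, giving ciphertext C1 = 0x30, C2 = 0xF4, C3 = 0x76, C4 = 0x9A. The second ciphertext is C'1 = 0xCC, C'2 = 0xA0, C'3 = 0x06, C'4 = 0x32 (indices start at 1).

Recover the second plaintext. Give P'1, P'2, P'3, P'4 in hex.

In OFB with a reused IV, both messages share the same keystream S_i, so C_i ⊕ C'_i = P_i ⊕ P'_i and thus P'_i = P_i ⊕ C_i ⊕ C'_i.
P'1: 0xF9 ⊕ 0x30 ⊕ 0xCC = 0x05.
P'2: 0x22 ⊕ 0xF4 ⊕ 0xA0 = 0x76.
P'3: 0xCB ⊕ 0x76 ⊕ 0x06 = 0xBB.
P'4: 0xB8 ⊕ 0x9A ⊕ 0x32 = 0x10.

P'1 = 0x05, P'2 = 0x76, P'3 = 0xBB, P'4 = 0x10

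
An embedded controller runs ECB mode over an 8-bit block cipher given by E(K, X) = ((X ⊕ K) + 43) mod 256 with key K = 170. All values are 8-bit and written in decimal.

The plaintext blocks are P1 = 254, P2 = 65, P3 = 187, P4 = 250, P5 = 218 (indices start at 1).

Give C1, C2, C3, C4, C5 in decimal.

ECB encryption: C_i = E(K, P_i).
C1: E(K, 254) = 127.
C2: E(K, 65) = 22.
C3: E(K, 187) = 60.
C4: E(K, 250) = 123.
C5: E(K, 218) = 155.

C1 = 127, C2 = 22, C3 = 60, C4 = 123, C5 = 155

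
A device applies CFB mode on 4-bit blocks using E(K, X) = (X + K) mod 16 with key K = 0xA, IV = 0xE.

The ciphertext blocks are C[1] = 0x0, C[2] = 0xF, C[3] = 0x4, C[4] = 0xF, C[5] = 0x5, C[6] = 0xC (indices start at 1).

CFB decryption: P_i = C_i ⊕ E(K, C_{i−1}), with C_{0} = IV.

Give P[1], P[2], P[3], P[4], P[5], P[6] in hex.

P[1] = 0x8, P[2] = 0x5, P[3] = 0xD, P[4] = 0x1, P[5] = 0xC, P[6] = 0x3

P[1]: E(K, 0xE) = 0x8; 0x0 ⊕ 0x8 = 0x8.
P[2]: E(K, 0x0) = 0xA; 0xF ⊕ 0xA = 0x5.
P[3]: E(K, 0xF) = 0x9; 0x4 ⊕ 0x9 = 0xD.
P[4]: E(K, 0x4) = 0xE; 0xF ⊕ 0xE = 0x1.
P[5]: E(K, 0xF) = 0x9; 0x5 ⊕ 0x9 = 0xC.
P[6]: E(K, 0x5) = 0xF; 0xC ⊕ 0xF = 0x3.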